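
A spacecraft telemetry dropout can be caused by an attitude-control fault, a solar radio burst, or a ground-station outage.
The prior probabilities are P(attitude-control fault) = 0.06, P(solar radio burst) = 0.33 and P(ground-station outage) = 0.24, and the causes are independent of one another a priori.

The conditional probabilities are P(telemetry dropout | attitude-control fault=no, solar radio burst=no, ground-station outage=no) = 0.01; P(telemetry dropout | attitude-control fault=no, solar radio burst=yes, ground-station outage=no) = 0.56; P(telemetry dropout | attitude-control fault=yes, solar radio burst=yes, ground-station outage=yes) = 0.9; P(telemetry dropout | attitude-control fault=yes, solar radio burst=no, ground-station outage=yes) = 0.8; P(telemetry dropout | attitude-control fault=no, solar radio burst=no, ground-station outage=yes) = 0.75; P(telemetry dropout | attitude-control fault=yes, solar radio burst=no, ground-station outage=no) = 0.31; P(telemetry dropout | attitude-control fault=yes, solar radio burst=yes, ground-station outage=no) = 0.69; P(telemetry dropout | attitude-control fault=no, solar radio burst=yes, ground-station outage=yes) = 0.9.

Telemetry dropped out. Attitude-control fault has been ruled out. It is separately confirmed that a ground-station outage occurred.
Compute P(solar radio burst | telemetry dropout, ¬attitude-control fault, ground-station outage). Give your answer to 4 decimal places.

P(solar radio burst | telemetry dropout, ¬attitude-control fault, ground-station outage) ≈ 0.3715

Sum P(telemetry dropout|·) weighted by the priors over both values of solar radio burst:
  P(telemetry dropout | ¬attitude-control fault, ground-station outage) = 0.75*0.67 + 0.9*0.33
        = 0.502500 + 0.297000 = 0.799500
Keeping only the solar radio burst-present terms gives 0.297000, so
  P(solar radio burst | telemetry dropout, ¬attitude-control fault, ground-station outage) = 0.297000 / 0.799500 ≈ 0.3715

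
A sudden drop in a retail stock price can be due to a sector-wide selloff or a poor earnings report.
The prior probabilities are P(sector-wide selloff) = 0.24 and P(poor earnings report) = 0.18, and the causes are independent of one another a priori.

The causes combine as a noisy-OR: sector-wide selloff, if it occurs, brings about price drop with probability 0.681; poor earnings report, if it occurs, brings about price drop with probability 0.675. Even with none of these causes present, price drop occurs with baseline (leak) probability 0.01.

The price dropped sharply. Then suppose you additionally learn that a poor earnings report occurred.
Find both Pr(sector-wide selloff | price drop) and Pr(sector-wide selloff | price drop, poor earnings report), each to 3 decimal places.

Pr(sector-wide selloff | price drop) ≈ 0.637; Pr(sector-wide selloff | price drop, poor earnings report) ≈ 0.295

Under noisy-OR, P(price drop | causes) = 1 − (1−0.01)·∏(1−qᵢ) over the active causes.
Sum P(price drop|·) weighted by the priors over the 4 (sector-wide selloff, poor earnings report) configurations:
  P(price drop) = 0.01*0.76*0.82 + 0.67825*0.76*0.18 + 0.68419*0.24*0.82 + 0.897362*0.24*0.18
        = 0.006232 + 0.092785 + 0.134649 + 0.038766 = 0.272432
The terms with sector-wide selloff present sum to 0.173415, so
  P(sector-wide selloff | price drop) = 0.173415 / 0.272432 ≈ 0.637

With the extra evidence:
Sum P(price drop|·) weighted by the priors over both values of sector-wide selloff:
  P(price drop | poor earnings report) = 0.67825*0.76 + 0.897362*0.24
        = 0.515470 + 0.215367 = 0.730837
The terms with sector-wide selloff present sum to 0.215367, so
  P(sector-wide selloff | price drop, poor earnings report) = 0.215367 / 0.730837 ≈ 0.295
Conditioning on poor earnings report lowers the posterior on sector-wide selloff: the classic explaining-away effect in a common-effect structure.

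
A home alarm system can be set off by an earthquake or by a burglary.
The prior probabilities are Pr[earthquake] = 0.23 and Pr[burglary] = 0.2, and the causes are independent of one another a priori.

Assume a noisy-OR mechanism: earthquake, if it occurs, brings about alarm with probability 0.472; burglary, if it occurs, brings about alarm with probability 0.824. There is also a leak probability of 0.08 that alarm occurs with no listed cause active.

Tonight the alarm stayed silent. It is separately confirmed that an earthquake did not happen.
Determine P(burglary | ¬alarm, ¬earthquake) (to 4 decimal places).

P(burglary | ¬alarm, ¬earthquake) ≈ 0.0421

Under noisy-OR, P(alarm | causes) = 1 − (1−0.08)·∏(1−qᵢ) over the active causes.
Sum P(¬alarm|·) weighted by the priors over both values of burglary:
  P(¬alarm | ¬earthquake) = 0.92*0.8 + 0.16192*0.2
        = 0.736000 + 0.032384 = 0.768384
Configurations with burglary contribute 0.032384, so
  P(burglary | ¬alarm, ¬earthquake) = 0.032384 / 0.768384 ≈ 0.0421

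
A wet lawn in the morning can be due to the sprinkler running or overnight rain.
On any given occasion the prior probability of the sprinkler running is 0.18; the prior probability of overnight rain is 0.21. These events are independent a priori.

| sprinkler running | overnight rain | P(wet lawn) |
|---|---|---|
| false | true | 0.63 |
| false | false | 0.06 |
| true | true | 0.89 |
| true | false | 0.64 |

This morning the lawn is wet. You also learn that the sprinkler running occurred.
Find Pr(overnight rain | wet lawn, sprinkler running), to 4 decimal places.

Numerator (weight on configurations with overnight rain): 0.89·0.21 = 0.186900
Denominator P(wet lawn | sprinkler running): 0.64·0.79 + 0.89·0.21 = 0.692500
Posterior = 0.186900 / 0.692500 ≈ 0.2699

Pr(overnight rain | wet lawn, sprinkler running) ≈ 0.2699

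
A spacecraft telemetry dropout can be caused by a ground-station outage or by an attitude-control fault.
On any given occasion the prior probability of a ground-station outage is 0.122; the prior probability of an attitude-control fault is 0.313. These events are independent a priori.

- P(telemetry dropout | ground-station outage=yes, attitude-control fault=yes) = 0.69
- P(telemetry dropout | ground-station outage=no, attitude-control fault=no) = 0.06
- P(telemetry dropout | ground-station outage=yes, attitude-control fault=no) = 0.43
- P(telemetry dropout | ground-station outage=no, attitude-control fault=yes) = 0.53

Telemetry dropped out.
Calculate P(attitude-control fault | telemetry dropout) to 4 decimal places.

P(attitude-control fault | telemetry dropout) ≈ 0.7043

P(telemetry dropout) = 0.06*0.878*0.687 + 0.53*0.878*0.313 + 0.43*0.122*0.687 + 0.69*0.122*0.313 = 0.036191 + 0.145651 + 0.036040 + 0.026348 = 0.244230
Of this, 0.171999 comes from 0.145651 + 0.026348 (the attitude-control fault=true cases).
P(attitude-control fault | telemetry dropout) = 0.171999 / 0.244230 ≈ 0.7043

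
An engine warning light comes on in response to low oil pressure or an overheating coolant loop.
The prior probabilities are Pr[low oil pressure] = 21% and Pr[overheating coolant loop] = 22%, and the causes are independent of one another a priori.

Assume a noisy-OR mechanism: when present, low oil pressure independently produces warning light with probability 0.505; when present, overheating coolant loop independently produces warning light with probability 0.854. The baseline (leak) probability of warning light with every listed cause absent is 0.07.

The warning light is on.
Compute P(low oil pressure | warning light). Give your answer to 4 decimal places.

Under noisy-OR, P(warning light | causes) = 1 − (1−0.07)·∏(1−qᵢ) over the active causes.
Numerator (weight on configurations with low oil pressure): 0.088395 + 0.043095 = 0.131490
The normalizing constant is 0.07×0.79×0.78 + 0.86422×0.79×0.22 + 0.53965×0.21×0.78 + 0.932789×0.21×0.22 = 0.324825
Posterior = 0.131490 / 0.324825 ≈ 0.4048

P(low oil pressure | warning light) ≈ 0.4048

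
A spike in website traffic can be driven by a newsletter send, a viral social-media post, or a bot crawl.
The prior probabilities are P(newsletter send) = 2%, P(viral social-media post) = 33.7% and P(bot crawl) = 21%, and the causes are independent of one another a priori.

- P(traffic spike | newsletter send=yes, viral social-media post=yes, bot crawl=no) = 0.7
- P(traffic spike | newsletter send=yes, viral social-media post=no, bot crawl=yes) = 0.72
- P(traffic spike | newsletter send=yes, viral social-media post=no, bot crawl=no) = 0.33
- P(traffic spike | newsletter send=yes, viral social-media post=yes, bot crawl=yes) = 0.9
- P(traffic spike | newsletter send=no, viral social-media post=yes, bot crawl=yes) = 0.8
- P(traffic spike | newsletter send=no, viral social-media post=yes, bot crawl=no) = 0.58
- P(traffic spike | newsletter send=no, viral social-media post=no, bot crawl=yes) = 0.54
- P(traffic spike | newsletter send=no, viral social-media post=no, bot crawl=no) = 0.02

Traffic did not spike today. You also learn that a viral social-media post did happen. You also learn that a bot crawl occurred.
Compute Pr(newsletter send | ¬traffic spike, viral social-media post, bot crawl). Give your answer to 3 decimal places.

P(¬traffic spike | viral social-media post, bot crawl) = 0.2*0.98 + 0.1*0.02 = 0.196000 + 0.002000 = 0.198000
Restricting to configurations with newsletter send present: 0.1*0.02 = 0.002000.
So P(newsletter send | ¬traffic spike, viral social-media post, bot crawl) = 0.002000/0.198000 ≈ 0.010.

Pr(newsletter send | ¬traffic spike, viral social-media post, bot crawl) ≈ 0.010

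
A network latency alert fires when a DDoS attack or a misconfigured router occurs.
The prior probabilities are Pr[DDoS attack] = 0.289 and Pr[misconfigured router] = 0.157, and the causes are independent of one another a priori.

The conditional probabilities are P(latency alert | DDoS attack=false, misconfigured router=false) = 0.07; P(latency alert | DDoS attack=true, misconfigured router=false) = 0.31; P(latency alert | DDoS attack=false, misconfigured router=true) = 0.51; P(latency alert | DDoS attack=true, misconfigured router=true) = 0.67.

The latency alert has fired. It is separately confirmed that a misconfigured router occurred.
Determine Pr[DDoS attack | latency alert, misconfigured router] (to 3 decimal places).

Sum P(latency alert|·) weighted by the priors over both values of DDoS attack:
  P(latency alert | misconfigured router) = 0.51·0.711 + 0.67·0.289
        = 0.362610 + 0.193630 = 0.556240
Configurations with DDoS attack contribute 0.193630, so
  P(DDoS attack | latency alert, misconfigured router) = 0.193630 / 0.556240 ≈ 0.348

Pr[DDoS attack | latency alert, misconfigured router] ≈ 0.348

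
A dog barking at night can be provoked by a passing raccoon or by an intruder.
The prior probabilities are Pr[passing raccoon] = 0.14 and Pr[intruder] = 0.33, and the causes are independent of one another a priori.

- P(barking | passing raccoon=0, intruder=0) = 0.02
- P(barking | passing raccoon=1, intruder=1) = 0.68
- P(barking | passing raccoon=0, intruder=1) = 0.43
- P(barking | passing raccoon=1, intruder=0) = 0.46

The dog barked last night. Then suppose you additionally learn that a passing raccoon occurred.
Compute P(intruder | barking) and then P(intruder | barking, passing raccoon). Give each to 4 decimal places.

P(intruder | barking) ≈ 0.7373; P(intruder | barking, passing raccoon) ≈ 0.4213

Sum P(barking|·) weighted by the priors over the 4 (passing raccoon, intruder) configurations:
  P(barking) = 0.02·0.86·0.67 + 0.43·0.86·0.33 + 0.46·0.14·0.67 + 0.68·0.14·0.33
        = 0.011524 + 0.122034 + 0.043148 + 0.031416 = 0.208122
The terms with intruder present sum to 0.153450, so
  P(intruder | barking) = 0.153450 / 0.208122 ≈ 0.7373

With the extra evidence:
Weight on intruder=true, given the evidence: 0.68·0.33 = 0.224400
The normalizing constant is 0.46·0.67 + 0.68·0.33 = 0.532600
P(intruder | barking, passing raccoon) = 0.224400/0.532600 ≈ 0.4213
This is intercausal reasoning (explaining away): once passing raccoon accounts for the barking, intruder becomes less likely.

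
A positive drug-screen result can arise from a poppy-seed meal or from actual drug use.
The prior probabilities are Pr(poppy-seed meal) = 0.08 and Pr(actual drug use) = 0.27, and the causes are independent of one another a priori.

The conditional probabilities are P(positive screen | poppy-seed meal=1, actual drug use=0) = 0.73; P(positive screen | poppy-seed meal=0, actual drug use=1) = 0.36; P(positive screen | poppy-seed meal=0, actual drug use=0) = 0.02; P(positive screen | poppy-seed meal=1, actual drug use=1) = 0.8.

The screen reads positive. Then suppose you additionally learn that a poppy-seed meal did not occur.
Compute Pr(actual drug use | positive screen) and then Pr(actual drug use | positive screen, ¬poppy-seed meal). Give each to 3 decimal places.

Sum P(positive screen|·) weighted by the priors over the 4 (poppy-seed meal, actual drug use) configurations:
  P(positive screen) = 0.02×0.92×0.73 + 0.36×0.92×0.27 + 0.73×0.08×0.73 + 0.8×0.08×0.27
        = 0.013432 + 0.089424 + 0.042632 + 0.017280 = 0.162768
The terms with actual drug use present sum to 0.106704, so
  P(actual drug use | positive screen) = 0.106704 / 0.162768 ≈ 0.656

With the extra evidence:
P(positive screen | ¬poppy-seed meal) = 0.02×0.73 + 0.36×0.27 = 0.014600 + 0.097200 = 0.111800
Restricting to configurations with actual drug use present: 0.36×0.27 = 0.097200.
So P(actual drug use | positive screen, ¬poppy-seed meal) = 0.097200/0.111800 ≈ 0.869.
Ruling out poppy-seed meal raises the posterior on actual drug use — the flip side of explaining away.

Pr(actual drug use | positive screen) ≈ 0.656; Pr(actual drug use | positive screen, ¬poppy-seed meal) ≈ 0.869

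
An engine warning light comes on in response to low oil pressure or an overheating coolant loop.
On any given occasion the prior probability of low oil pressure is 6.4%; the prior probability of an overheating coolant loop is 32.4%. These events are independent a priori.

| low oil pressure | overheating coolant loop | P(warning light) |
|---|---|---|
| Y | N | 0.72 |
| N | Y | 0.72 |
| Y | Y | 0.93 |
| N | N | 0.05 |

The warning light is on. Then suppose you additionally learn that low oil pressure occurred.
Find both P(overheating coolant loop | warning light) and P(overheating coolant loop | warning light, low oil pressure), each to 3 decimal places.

P(warning light) = 0.05×0.936×0.676 + 0.72×0.936×0.324 + 0.72×0.064×0.676 + 0.93×0.064×0.324 = 0.031637 + 0.218350 + 0.031150 + 0.019284 = 0.300421
The overheating coolant loop-present share is 0.218350 + 0.019284 = 0.237634.
Hence the posterior is 0.237634/0.300421 ≈ 0.791.

Now also conditioning on low oil pressure=true:
Sum P(warning light|·) weighted by the priors over both values of overheating coolant loop:
  P(warning light | low oil pressure) = 0.72×0.676 + 0.93×0.324
        = 0.486720 + 0.301320 = 0.788040
Keeping only the overheating coolant loop-present terms gives 0.301320, so
  P(overheating coolant loop | warning light, low oil pressure) = 0.301320 / 0.788040 ≈ 0.382
This is intercausal reasoning (explaining away): once low oil pressure accounts for the warning light, overheating coolant loop becomes less likely.

P(overheating coolant loop | warning light) ≈ 0.791; P(overheating coolant loop | warning light, low oil pressure) ≈ 0.382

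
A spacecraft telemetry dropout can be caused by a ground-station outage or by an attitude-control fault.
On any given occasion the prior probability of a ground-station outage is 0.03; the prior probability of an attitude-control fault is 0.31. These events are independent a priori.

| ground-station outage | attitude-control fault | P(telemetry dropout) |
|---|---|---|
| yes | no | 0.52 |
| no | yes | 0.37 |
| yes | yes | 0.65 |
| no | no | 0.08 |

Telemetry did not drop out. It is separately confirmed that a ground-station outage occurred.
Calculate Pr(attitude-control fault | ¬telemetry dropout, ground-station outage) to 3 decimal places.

Pr(attitude-control fault | ¬telemetry dropout, ground-station outage) ≈ 0.247

Enumerate both values of attitude-control fault and weight by the priors:
  P(¬telemetry dropout | ground-station outage) = 0.48×0.69 + 0.35×0.31
        = 0.331200 + 0.108500 = 0.439700
The terms with attitude-control fault present sum to 0.108500, so
  P(attitude-control fault | ¬telemetry dropout, ground-station outage) = 0.108500 / 0.439700 ≈ 0.247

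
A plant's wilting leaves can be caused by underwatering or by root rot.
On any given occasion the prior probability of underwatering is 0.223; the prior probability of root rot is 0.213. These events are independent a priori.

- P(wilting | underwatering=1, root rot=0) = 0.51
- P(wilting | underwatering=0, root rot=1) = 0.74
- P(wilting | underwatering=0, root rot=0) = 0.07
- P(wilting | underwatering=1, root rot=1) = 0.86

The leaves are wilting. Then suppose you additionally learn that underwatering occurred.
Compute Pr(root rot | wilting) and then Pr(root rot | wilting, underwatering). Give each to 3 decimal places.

Pr(root rot | wilting) ≈ 0.552; Pr(root rot | wilting, underwatering) ≈ 0.313

Enumerate the 4 (underwatering, root rot) configurations and weight by the priors:
  P(wilting) = 0.07·0.777·0.787 + 0.74·0.777·0.213 + 0.51·0.223·0.787 + 0.86·0.223·0.213
        = 0.042805 + 0.122471 + 0.089506 + 0.040849 = 0.295631
Configurations with root rot contribute 0.163320, so
  P(root rot | wilting) = 0.163320 / 0.295631 ≈ 0.552

Now also conditioning on underwatering=true:
P(wilting | underwatering) = 0.51*0.787 + 0.86*0.213 = 0.401370 + 0.183180 = 0.584550
The root rot-present share is 0.86*0.213 = 0.183180.
Hence the posterior is 0.183180/0.584550 ≈ 0.313.
The drop from 0.552 to 0.313 is the explaining-away (discounting) effect.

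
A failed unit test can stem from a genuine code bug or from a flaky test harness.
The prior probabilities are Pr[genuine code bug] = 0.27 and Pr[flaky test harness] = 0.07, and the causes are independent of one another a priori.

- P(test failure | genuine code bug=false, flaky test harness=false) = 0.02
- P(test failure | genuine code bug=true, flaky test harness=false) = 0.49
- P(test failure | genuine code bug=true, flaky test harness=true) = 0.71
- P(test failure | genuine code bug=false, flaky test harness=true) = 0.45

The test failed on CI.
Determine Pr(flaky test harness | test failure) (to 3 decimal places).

Pr(flaky test harness | test failure) ≈ 0.210

Numerator (weight on configurations with flaky test harness): 0.022995 + 0.013419 = 0.036414
Denominator P(test failure): 0.02×0.73×0.93 + 0.45×0.73×0.07 + 0.49×0.27×0.93 + 0.71×0.27×0.07 = 0.173031
Posterior = 0.036414 / 0.173031 ≈ 0.210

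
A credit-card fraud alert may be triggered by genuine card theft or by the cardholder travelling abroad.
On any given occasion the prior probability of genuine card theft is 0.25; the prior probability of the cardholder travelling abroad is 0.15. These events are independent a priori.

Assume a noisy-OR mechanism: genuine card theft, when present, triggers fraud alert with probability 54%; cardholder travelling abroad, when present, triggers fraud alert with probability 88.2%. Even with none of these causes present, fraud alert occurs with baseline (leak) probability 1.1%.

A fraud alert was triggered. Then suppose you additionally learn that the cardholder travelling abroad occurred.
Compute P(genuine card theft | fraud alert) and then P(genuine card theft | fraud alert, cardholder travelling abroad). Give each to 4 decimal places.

P(genuine card theft | fraud alert) ≈ 0.5872; P(genuine card theft | fraud alert, cardholder travelling abroad) ≈ 0.2631

Under noisy-OR, P(fraud alert | causes) = 1 − (1−0.011)·∏(1−qᵢ) over the active causes.
Numerator (weight on configurations with genuine card theft): 0.115825 + 0.035487 = 0.151312
The normalizing constant is 0.011·0.75·0.85 + 0.883298·0.75·0.15 + 0.54506·0.25·0.85 + 0.946317·0.25·0.15 = 0.257696
P(genuine card theft | fraud alert) = 0.151312/0.257696 ≈ 0.5872

With the extra evidence:
P(fraud alert | cardholder travelling abroad) = 0.883298*0.75 + 0.946317*0.25 = 0.662474 + 0.236579 = 0.899053
Restricting to configurations with genuine card theft present: 0.946317*0.25 = 0.236579.
Hence the posterior is 0.236579/0.899053 ≈ 0.2631.
Conditioning on cardholder travelling abroad lowers the posterior on genuine card theft: the classic explaining-away effect in a common-effect structure.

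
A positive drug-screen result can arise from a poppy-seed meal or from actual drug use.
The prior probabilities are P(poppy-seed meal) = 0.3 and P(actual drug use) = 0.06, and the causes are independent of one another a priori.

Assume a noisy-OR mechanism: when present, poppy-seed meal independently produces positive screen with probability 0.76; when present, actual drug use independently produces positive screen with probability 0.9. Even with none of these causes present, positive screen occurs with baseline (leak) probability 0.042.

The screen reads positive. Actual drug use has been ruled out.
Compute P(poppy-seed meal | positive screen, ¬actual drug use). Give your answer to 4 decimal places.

P(poppy-seed meal | positive screen, ¬actual drug use) ≈ 0.8871

Under noisy-OR, P(positive screen | causes) = 1 − (1−0.042)·∏(1−qᵢ) over the active causes.
Sum P(positive screen|·) weighted by the priors over both values of poppy-seed meal:
  P(positive screen | ¬actual drug use) = 0.042×0.7 + 0.77008×0.3
        = 0.029400 + 0.231024 = 0.260424
Configurations with poppy-seed meal contribute 0.231024, so
  P(poppy-seed meal | positive screen, ¬actual drug use) = 0.231024 / 0.260424 ≈ 0.8871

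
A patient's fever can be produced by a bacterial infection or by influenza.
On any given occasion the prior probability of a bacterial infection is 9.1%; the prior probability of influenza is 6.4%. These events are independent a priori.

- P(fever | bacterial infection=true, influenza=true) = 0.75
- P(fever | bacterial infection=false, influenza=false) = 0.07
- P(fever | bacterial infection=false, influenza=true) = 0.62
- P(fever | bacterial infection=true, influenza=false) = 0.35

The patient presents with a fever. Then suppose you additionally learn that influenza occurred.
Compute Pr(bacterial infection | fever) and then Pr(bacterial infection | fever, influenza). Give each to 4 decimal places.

P(fever) = 0.07×0.909×0.936 + 0.62×0.909×0.064 + 0.35×0.091×0.936 + 0.75×0.091×0.064 = 0.059558 + 0.036069 + 0.029812 + 0.004368 = 0.129807
Restricting to configurations with bacterial infection present: 0.029812 + 0.004368 = 0.034180.
Hence the posterior is 0.034180/0.129807 ≈ 0.2633.

With the extra evidence:
Sum P(fever|·) weighted by the priors over both values of bacterial infection:
  P(fever | influenza) = 0.62*0.909 + 0.75*0.091
        = 0.563580 + 0.068250 = 0.631830
Keeping only the bacterial infection-present terms gives 0.068250, so
  P(bacterial infection | fever, influenza) = 0.068250 / 0.631830 ≈ 0.1080
This is intercausal reasoning (explaining away): once influenza accounts for the fever, bacterial infection becomes less likely.

Pr(bacterial infection | fever) ≈ 0.2633; Pr(bacterial infection | fever, influenza) ≈ 0.1080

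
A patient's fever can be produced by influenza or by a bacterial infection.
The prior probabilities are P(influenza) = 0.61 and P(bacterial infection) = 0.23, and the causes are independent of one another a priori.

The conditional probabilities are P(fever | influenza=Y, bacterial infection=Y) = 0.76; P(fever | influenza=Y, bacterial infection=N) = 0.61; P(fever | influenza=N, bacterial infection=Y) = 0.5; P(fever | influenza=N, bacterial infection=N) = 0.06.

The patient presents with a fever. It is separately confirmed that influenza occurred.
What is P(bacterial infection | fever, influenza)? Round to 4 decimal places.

P(bacterial infection | fever, influenza) ≈ 0.2712

Sum P(fever|·) weighted by the priors over both values of bacterial infection:
  P(fever | influenza) = 0.61×0.77 + 0.76×0.23
        = 0.469700 + 0.174800 = 0.644500
The terms with bacterial infection present sum to 0.174800, so
  P(bacterial infection | fever, influenza) = 0.174800 / 0.644500 ≈ 0.2712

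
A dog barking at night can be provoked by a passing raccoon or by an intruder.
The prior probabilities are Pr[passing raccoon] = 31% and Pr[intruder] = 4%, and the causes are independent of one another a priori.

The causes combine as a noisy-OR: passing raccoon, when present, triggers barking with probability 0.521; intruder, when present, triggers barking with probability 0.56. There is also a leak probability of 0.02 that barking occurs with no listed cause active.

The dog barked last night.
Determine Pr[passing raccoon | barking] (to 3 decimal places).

Pr[passing raccoon | barking] ≈ 0.853

Under noisy-OR, P(barking | causes) = 1 − (1−0.02)·∏(1−qᵢ) over the active causes.
P(barking) = 0.02·0.69·0.96 + 0.5688·0.69·0.04 + 0.53058·0.31·0.96 + 0.793455·0.31·0.04 = 0.013248 + 0.015699 + 0.157901 + 0.009839 = 0.196687
Restricting to configurations with passing raccoon present: 0.157901 + 0.009839 = 0.167740.
P(passing raccoon | barking) = 0.167740 / 0.196687 ≈ 0.853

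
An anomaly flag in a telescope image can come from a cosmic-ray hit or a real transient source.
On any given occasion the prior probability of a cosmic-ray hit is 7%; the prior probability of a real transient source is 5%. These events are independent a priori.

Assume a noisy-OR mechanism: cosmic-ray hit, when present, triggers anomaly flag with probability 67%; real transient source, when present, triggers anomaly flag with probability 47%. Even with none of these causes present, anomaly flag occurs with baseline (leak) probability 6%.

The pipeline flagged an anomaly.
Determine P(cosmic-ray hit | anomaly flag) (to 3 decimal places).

P(cosmic-ray hit | anomaly flag) ≈ 0.390

Under noisy-OR, P(anomaly flag | causes) = 1 − (1−0.06)·∏(1−qᵢ) over the active causes.
For the numerator, keep only cosmic-ray hit=true terms: 0.045872 + 0.002925 = 0.048797
Normalizer over all consistent configurations: 0.06×0.93×0.95 + 0.5018×0.93×0.05 + 0.6898×0.07×0.95 + 0.835594×0.07×0.05 = 0.125141
Posterior = 0.048797 / 0.125141 ≈ 0.390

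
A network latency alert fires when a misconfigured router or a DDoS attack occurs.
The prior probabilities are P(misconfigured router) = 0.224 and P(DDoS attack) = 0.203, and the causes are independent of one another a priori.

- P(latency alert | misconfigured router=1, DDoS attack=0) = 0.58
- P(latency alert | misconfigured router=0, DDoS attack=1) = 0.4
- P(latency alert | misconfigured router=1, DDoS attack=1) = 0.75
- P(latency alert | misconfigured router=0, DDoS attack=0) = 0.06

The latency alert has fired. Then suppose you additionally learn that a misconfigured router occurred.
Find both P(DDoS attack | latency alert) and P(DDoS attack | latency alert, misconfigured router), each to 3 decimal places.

Numerator (weight on configurations with DDoS attack): 0.063011 + 0.034104 = 0.097115
Denominator P(latency alert): 0.06×0.776×0.797 + 0.4×0.776×0.203 + 0.58×0.224×0.797 + 0.75×0.224×0.203 = 0.237769
Posterior = 0.097115 / 0.237769 ≈ 0.408

With the extra evidence:
For the numerator, keep only DDoS attack=true terms: 0.75×0.203 = 0.152250
Normalizer over all consistent configurations: 0.58×0.797 + 0.75×0.203 = 0.614510
P(DDoS attack | latency alert, misconfigured router) = 0.152250/0.614510 ≈ 0.248

P(DDoS attack | latency alert) ≈ 0.408; P(DDoS attack | latency alert, misconfigured router) ≈ 0.248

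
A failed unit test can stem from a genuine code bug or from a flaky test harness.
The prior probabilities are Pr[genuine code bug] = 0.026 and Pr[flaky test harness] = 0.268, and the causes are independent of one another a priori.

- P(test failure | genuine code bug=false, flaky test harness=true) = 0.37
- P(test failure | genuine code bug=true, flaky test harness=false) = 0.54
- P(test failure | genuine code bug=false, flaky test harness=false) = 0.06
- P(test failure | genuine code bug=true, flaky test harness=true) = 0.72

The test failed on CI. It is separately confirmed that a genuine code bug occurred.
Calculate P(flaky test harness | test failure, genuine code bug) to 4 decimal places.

P(test failure | genuine code bug) = 0.54*0.732 + 0.72*0.268 = 0.395280 + 0.192960 = 0.588240
Restricting to configurations with flaky test harness present: 0.72*0.268 = 0.192960.
P(flaky test harness | test failure, genuine code bug) = 0.192960 / 0.588240 ≈ 0.3280

P(flaky test harness | test failure, genuine code bug) ≈ 0.3280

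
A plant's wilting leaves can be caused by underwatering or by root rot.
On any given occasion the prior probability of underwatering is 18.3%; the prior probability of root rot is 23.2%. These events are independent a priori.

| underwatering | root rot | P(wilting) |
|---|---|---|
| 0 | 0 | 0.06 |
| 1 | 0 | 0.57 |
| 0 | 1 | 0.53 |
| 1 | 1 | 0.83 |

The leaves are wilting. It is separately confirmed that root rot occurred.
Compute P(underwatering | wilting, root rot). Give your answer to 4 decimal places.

Enumerate both values of underwatering and weight by the priors:
  P(wilting | root rot) = 0.53*0.817 + 0.83*0.183
        = 0.433010 + 0.151890 = 0.584900
Configurations with underwatering contribute 0.151890, so
  P(underwatering | wilting, root rot) = 0.151890 / 0.584900 ≈ 0.2597

P(underwatering | wilting, root rot) ≈ 0.2597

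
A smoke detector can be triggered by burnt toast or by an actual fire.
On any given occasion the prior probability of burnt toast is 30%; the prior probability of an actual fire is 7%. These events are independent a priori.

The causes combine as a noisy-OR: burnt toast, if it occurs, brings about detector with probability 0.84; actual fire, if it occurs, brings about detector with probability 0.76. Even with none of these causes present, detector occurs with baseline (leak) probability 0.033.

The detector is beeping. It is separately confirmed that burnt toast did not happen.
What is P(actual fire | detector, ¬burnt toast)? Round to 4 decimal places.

P(actual fire | detector, ¬burnt toast) ≈ 0.6366

Under noisy-OR, P(detector | causes) = 1 − (1−0.033)·∏(1−qᵢ) over the active causes.
P(detector | ¬burnt toast) = 0.033*0.93 + 0.76792*0.07 = 0.030690 + 0.053754 = 0.084444
The actual fire-present share is 0.76792*0.07 = 0.053754.
So P(actual fire | detector, ¬burnt toast) = 0.053754/0.084444 ≈ 0.6366.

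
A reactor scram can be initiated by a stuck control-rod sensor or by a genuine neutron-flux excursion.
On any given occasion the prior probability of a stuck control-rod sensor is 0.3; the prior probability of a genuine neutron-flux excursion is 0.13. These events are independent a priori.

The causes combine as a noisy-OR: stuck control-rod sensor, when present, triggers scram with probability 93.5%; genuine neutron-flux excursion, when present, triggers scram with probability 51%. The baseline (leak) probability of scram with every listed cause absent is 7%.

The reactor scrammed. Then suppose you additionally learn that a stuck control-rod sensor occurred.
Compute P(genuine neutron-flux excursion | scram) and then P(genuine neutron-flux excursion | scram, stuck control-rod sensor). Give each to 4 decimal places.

P(genuine neutron-flux excursion | scram) ≈ 0.2329; P(genuine neutron-flux excursion | scram, stuck control-rod sensor) ≈ 0.1337

Under noisy-OR, P(scram | causes) = 1 − (1−0.07)·∏(1−qᵢ) over the active causes.
P(scram) = 0.07·0.7·0.87 + 0.5443·0.7·0.13 + 0.93955·0.3·0.87 + 0.97038·0.3·0.13 = 0.042630 + 0.049531 + 0.245223 + 0.037845 = 0.375229
Of this, 0.087376 comes from 0.049531 + 0.037845 (the genuine neutron-flux excursion=true cases).
Hence the posterior is 0.087376/0.375229 ≈ 0.2329.

Now also conditioning on stuck control-rod sensor=true:
Weight on genuine neutron-flux excursion=true, given the evidence: 0.97038×0.13 = 0.126149
Normalizer over all consistent configurations: 0.93955×0.87 + 0.97038×0.13 = 0.943557
Posterior = 0.126149 / 0.943557 ≈ 0.1337
The drop from 0.2329 to 0.1337 is the explaining-away (discounting) effect.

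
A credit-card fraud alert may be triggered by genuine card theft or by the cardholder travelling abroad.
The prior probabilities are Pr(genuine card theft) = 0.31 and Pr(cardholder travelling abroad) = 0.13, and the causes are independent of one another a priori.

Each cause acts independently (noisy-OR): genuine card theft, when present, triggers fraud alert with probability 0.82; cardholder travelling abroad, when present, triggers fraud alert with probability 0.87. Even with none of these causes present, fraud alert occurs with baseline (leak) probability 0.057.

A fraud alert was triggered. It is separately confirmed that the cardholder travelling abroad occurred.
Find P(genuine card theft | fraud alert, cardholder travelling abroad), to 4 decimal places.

P(genuine card theft | fraud alert, cardholder travelling abroad) ≈ 0.3337

Under noisy-OR, P(fraud alert | causes) = 1 − (1−0.057)·∏(1−qᵢ) over the active causes.
P(fraud alert | cardholder travelling abroad) = 0.87741×0.69 + 0.977934×0.31 = 0.605413 + 0.303160 = 0.908573
Restricting to configurations with genuine card theft present: 0.977934×0.31 = 0.303160.
P(genuine card theft | fraud alert, cardholder travelling abroad) = 0.303160 / 0.908573 ≈ 0.3337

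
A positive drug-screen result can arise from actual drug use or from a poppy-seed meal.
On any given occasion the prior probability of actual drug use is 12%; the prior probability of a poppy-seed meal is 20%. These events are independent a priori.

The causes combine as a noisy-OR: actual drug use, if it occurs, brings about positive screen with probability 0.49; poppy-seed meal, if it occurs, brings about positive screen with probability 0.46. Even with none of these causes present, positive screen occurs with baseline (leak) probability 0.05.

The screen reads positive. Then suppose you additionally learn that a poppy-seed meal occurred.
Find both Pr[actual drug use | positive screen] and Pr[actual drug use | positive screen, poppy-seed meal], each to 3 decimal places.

Under noisy-OR, P(positive screen | causes) = 1 − (1−0.05)·∏(1−qᵢ) over the active causes.
P(positive screen) = 0.05×0.88×0.8 + 0.487×0.88×0.2 + 0.5155×0.12×0.8 + 0.73837×0.12×0.2 = 0.035200 + 0.085712 + 0.049488 + 0.017721 = 0.188121
The actual drug use-present share is 0.049488 + 0.017721 = 0.067209.
So P(actual drug use | positive screen) = 0.067209/0.188121 ≈ 0.357.

With the extra evidence:
P(positive screen | poppy-seed meal) = 0.487*0.88 + 0.73837*0.12 = 0.428560 + 0.088604 = 0.517164
Restricting to configurations with actual drug use present: 0.73837*0.12 = 0.088604.
P(actual drug use | positive screen, poppy-seed meal) = 0.088604 / 0.517164 ≈ 0.171

Pr[actual drug use | positive screen] ≈ 0.357; Pr[actual drug use | positive screen, poppy-seed meal] ≈ 0.171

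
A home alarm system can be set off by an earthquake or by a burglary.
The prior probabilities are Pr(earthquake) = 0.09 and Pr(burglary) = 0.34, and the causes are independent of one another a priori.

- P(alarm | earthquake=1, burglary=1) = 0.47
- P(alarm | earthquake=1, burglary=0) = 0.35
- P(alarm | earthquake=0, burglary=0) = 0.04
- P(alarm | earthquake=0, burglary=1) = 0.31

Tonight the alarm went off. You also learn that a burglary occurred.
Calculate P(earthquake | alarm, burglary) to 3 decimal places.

Weight on earthquake=true, given the evidence: 0.47×0.09 = 0.042300
The normalizing constant is 0.31×0.91 + 0.47×0.09 = 0.324400
Posterior = 0.042300 / 0.324400 ≈ 0.130

P(earthquake | alarm, burglary) ≈ 0.130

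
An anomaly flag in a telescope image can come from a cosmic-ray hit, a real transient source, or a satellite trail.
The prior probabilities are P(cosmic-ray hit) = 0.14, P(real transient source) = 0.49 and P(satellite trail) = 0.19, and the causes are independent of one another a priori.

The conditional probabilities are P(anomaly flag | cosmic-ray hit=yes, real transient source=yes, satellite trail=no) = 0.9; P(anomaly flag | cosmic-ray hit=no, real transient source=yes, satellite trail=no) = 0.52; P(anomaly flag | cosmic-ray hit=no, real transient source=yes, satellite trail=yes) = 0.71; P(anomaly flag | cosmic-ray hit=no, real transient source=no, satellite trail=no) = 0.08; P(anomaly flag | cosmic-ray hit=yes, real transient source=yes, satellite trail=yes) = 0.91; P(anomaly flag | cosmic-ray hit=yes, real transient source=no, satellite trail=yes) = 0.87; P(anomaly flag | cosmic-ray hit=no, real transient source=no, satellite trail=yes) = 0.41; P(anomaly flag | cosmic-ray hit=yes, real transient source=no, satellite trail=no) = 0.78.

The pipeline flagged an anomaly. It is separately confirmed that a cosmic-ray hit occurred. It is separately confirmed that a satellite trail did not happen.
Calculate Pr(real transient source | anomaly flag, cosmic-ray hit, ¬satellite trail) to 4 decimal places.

Weight on real transient source=true, given the evidence: 0.9·0.49 = 0.441000
Normalizer over all consistent configurations: 0.78·0.51 + 0.9·0.49 = 0.838800
Posterior = 0.441000 / 0.838800 ≈ 0.5258

Pr(real transient source | anomaly flag, cosmic-ray hit, ¬satellite trail) ≈ 0.5258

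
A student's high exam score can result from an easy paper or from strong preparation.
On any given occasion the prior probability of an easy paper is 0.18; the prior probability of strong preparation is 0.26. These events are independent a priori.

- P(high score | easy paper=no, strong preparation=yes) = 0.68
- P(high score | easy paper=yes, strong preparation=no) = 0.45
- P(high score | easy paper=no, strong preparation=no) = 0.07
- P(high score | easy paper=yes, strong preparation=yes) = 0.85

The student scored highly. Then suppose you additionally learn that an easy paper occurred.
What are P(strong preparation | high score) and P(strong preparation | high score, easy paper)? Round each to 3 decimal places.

P(strong preparation | high score) ≈ 0.643; P(strong preparation | high score, easy paper) ≈ 0.399

P(high score) = 0.07×0.82×0.74 + 0.68×0.82×0.26 + 0.45×0.18×0.74 + 0.85×0.18×0.26 = 0.042476 + 0.144976 + 0.059940 + 0.039780 = 0.287172
Restricting to configurations with strong preparation present: 0.144976 + 0.039780 = 0.184756.
P(strong preparation | high score) = 0.184756 / 0.287172 ≈ 0.643

Now condition on the additional information:
P(high score | easy paper) = 0.45×0.74 + 0.85×0.26 = 0.333000 + 0.221000 = 0.554000
The strong preparation-present share is 0.85×0.26 = 0.221000.
Hence the posterior is 0.221000/0.554000 ≈ 0.399.
Conditioning on easy paper lowers the posterior on strong preparation: the classic explaining-away effect in a common-effect structure.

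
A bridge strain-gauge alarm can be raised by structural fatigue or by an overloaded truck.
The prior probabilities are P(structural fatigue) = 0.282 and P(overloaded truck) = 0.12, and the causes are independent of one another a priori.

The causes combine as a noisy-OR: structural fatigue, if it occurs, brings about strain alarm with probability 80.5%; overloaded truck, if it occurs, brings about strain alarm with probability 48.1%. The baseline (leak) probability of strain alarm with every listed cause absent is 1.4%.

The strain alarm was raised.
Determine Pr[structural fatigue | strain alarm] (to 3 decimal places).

Under noisy-OR, P(strain alarm | causes) = 1 − (1−0.014)·∏(1−qᵢ) over the active causes.
By total probability over the 4 (structural fatigue, overloaded truck) configurations:
  P(strain alarm) = 0.014×0.718×0.88 + 0.488266×0.718×0.12 + 0.80773×0.282×0.88 + 0.900212×0.282×0.12
        = 0.008846 + 0.042069 + 0.200446 + 0.030463 = 0.281824
The terms with structural fatigue present sum to 0.230909, so
  P(structural fatigue | strain alarm) = 0.230909 / 0.281824 ≈ 0.819

Pr[structural fatigue | strain alarm] ≈ 0.819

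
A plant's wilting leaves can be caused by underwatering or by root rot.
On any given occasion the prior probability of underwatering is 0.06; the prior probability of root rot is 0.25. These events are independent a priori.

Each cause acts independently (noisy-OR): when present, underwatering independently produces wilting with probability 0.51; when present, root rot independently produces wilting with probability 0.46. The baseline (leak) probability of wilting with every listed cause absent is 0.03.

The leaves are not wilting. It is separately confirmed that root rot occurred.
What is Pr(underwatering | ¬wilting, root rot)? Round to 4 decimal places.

Under noisy-OR, P(wilting | causes) = 1 − (1−0.03)·∏(1−qᵢ) over the active causes.
P(¬wilting | root rot) = 0.5238·0.94 + 0.256662·0.06 = 0.492372 + 0.015400 = 0.507772
Restricting to configurations with underwatering present: 0.256662·0.06 = 0.015400.
So P(underwatering | ¬wilting, root rot) = 0.015400/0.507772 ≈ 0.0303.

Pr(underwatering | ¬wilting, root rot) ≈ 0.0303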